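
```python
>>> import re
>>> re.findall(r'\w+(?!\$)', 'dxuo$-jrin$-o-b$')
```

The negative lookaround is zero-width — it rules out positions where the adjacent text would match, without consuming anything.
Scanning left to right: at [0:3] → 'dxu'; at [6:9] → 'jri'; at [12:13] → 'o'.
With no groups in the pattern, `findall` gives back each whole match — 3 here.

['dxu', 'jri', 'o']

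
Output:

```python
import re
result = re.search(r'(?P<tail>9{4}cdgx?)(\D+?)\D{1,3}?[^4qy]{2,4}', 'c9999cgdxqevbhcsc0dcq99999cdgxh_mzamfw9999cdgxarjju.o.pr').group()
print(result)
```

9999cdgxh_mzam

This matches exactly 4 of the literal '9', then the literal 'cdg', then optionally a literal 'x' (captured as 'tail'); then one or more of a non-digit (lazy) (captured); then 1 to 3 of a non-digit (lazy), then 2 to 4 of any character except [4qy].
A `+?`/`*?`/`{m,n}?` starts at its minimum and grows only as far as needed for what follows to match.
`re.search` scans for the first position where the pattern succeeds.
The match spans [22:36] → '9999cdgxh_mzam'.
Captured: group 1 = '9999cdgx', group 2 = 'h'.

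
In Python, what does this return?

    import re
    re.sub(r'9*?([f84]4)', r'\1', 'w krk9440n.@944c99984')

'w krk440n.@44c84'

This matches zero or more of a literal '9' (lazy); then one of [f84], then a literal '4' (captured).
Matches: at [5:8] → '944'; at [12:15] → '944'; at [16:21] → '99984'.
Each match is replaced using the text its own group 1 captured.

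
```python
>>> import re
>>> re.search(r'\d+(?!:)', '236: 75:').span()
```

The negative lookaround is zero-width — it rules out positions where the adjacent text would match, without consuming anything.
`re.search` tries every starting position until one works.
The match spans [0:2] → '23'.

(0, 2)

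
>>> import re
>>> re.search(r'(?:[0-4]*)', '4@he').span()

(0, 1)

The pattern matches zero or more of a character in [0-4] (non-capturing group).
Unlike `match`, `search` isn't anchored — it looks for the pattern anywhere in the string.
The match spans [0:1] → '4'.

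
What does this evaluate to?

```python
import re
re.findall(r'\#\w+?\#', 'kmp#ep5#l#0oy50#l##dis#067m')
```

['#ep5#', '#0oy50#', '#dis#']

No capturing groups, so `findall` returns the 3 full match strings.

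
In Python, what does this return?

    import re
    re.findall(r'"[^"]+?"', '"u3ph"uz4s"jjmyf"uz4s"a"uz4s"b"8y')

['"u3ph"', '"jjmyf"', '"a"', '"b"']

Matches: at [0:6] → '"u3ph"'; at [10:17] → '"jjmyf"'; at [21:24] → '"a"'; at [28:31] → '"b"'.
No capturing groups, so `findall` returns the 4 full match strings.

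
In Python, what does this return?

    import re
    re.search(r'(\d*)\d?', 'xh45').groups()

('',)

This matches zero or more of a digit (captured); then optionally a digit.
`re.search` tries every starting position until one works.
The match spans [0:0] → ''.
Captured: group 1 = ''.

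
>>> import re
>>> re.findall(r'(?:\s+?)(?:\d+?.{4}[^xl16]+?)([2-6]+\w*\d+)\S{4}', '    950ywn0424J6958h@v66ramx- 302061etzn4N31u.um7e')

['424J6958', '4N31']

Pattern: one or more of whitespace (lazy) (non-capturing group); then one or more of a digit (lazy), then exactly 4 of any character, then one or more of any character except [xl16] (lazy) (non-capturing group); then one or more of a character in [2-6], then zero or more of a word character, then one or more of a digit (captured); then exactly 4 of a non-whitespace character.
The `?` after the quantifier makes it lazy — it takes as little as possible before letting the rest of the pattern try.
Scanning left to right: at [0:23] match '    950ywn0424J6958h@v6', group 1 = '424J6958'; at [29:48] match ' 302061etzn4N31u.um', group 1 = '4N31'.
Because there's exactly one group, `findall` drops the full match and keeps group 1 from each hit.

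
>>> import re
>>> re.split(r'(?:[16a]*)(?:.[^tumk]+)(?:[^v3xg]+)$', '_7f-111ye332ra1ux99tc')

['_7f-111ye332r', '']

`split` removes every match and returns the 2 fragments in between.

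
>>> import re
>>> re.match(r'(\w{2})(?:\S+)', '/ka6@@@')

None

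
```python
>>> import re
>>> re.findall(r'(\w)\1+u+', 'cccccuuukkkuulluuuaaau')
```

['c', 'k', 'l', 'a']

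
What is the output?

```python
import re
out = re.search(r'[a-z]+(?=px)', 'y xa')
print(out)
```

None

Lookahead/lookbehind check context without consuming it, so the matched span excludes the asserted characters.
`re.search` scans for the first position where the pattern succeeds.
Here no position works, so the call returns None.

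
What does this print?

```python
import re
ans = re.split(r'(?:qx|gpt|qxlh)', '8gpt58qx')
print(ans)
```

['8', '58', '']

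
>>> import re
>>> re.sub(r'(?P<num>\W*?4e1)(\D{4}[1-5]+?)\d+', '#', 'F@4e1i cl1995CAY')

This matches zero or more of a non-word character (lazy), then the literal '4e1' (captured as 'num'); then exactly 4 of a non-digit, then one or more of a character in [1-5] (lazy) (captured); then one or more of a digit.
Matches: at [1:13] → '@4e1i cl1995'.
Each match is replaced by '#'.

'F#CAY'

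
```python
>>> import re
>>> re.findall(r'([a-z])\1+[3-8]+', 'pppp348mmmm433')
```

The backreference `\1` re-matches whatever the first group consumed, character for character.
Matches: at [0:7] match 'pppp348', group 1 = 'p'; at [7:14] match 'mmmm433', group 1 = 'm'.
Because there's exactly one group, `findall` drops the full match and keeps group 1 from each hit.

['p', 'm']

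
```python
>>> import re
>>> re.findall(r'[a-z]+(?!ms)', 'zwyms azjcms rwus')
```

The negative lookaround is zero-width — it rules out positions where the adjacent text would match, without consuming anything.
Walking the string: at [0:5] → 'zwyms'; at [6:12] → 'azjcms'; at [13:17] → 'rwus'.
Since nothing is captured, `findall` lists the 3 matched substrings directly.

['zwyms', 'azjcms', 'rwus']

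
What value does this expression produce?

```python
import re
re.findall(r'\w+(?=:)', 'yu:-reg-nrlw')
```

The lookaround is zero-width — it requires the adjacent text to match without consuming it, so the asserted text isn't part of the match.
Since nothing is captured, `findall` lists the 1 matched substring directly.

['yu']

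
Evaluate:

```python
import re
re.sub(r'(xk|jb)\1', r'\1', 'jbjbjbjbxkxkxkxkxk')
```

'jbjbxkxkxk'

A backreference is literal: `\1` must see the identical characters the first group matched.
Matches: at [0:4] → 'jbjb'; at [4:8] → 'jbjb'; at [8:12] → 'xkxk'; at [12:16] → 'xkxk'.
Each match is replaced using the text its own group 1 captured.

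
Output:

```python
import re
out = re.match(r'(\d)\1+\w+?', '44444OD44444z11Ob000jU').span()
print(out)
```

(0, 6)

`re.match` only tries the pattern at the start of the string.
The match spans [0:6] → '44444O'.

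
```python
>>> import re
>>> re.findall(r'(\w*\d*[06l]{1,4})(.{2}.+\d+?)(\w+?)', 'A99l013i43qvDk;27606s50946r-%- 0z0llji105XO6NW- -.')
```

[('A99l0', '13i43qvDk;27606s50946r-%- 0z0llji105XO6', 'N')]

Pattern: zero or more of a word character, then zero or more of a digit, then 1 to 4 of one of [06l] (captured); then exactly 2 of any character, then one or more of any character, then one or more of a digit (lazy) (captured); then one or more of a word character (lazy) (captured).
3 groups means the one result is a tuple of 3 captured strings — 1 here.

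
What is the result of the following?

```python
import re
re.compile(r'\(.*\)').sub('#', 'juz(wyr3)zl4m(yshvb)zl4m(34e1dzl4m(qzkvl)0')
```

'juz#0'

Matches: at [3:41] → '(wyr3)zl4m(yshvb)zl4m(34e1dzl4m(qzkvl)'.
Each match is replaced by '#'.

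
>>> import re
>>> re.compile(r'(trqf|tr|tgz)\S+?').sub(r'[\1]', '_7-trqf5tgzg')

'_7-[trqf][tgz]'

The regex engine tests alternatives in the order written; an earlier branch that matches wins even if a later one would match more.
Matches: at [3:8] → 'trqf5'; at [8:12] → 'tgzg'.
Each match is replaced using the text its own group 1 captured.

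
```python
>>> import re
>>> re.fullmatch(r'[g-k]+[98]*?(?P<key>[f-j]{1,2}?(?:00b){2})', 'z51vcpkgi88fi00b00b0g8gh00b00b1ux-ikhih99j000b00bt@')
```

None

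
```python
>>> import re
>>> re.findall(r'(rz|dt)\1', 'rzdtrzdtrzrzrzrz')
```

A backreference is literal: `\1` must see the identical characters the first group matched.
Scanning left to right: at [8:12] match 'rzrz', group 1 = 'rz'; at [12:16] match 'rzrz', group 1 = 'rz'.
Because there's exactly one group, `findall` drops the full match and keeps group 1 from each hit.

['rz', 'rz']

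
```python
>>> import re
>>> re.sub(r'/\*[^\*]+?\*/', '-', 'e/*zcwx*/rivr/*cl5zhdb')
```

'e-rivr/*cl5zhdb'

Matches: at [1:9] → '/*zcwx*/'.
`sub` substitutes '-' at each match site.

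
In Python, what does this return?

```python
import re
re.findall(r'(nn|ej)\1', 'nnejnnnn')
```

['nn']

After group 1 captures some text, `\1` only succeeds where that same text appears again.
Walking the string: at [4:8] match 'nnnn', group 1 = 'nn'.
Because there's exactly one group, `findall` drops the full match and keeps group 1 from the one hit.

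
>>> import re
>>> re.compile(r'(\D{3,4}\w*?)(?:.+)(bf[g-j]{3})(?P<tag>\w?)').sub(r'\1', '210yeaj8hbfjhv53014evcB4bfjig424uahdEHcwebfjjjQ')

'210yeaj'

The pattern matches 3 to 4 of a non-digit, then zero or more of a word character (lazy) (captured); then one or more of any character (non-capturing group); then the literal 'bf', then exactly 3 of a character in [g-j] (captured); then optionally a word character (captured as 'tag').
A non-greedy quantifier consumes as few characters as it can — just enough that the remainder of the pattern still matches from where it stops; whatever follows it matches normally.
Matches: at [3:47] → 'yeaj8hbfjhv53014evcB4bfjig424uahdEHcwebfjjjQ'.
The replacement refers to a captured group, so each match is rewritten using its own captured text.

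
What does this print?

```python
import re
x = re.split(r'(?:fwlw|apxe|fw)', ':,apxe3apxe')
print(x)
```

The string is cut at each match, leaving 3 pieces.

[':,', '3', '']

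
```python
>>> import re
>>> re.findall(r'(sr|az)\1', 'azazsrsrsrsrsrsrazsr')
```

['az', 'sr', 'sr', 'sr']

After group 1 captures some text, `\1` only succeeds where that same text appears again.
Walking the string: at [0:4] match 'azaz', group 1 = 'az'; at [4:8] match 'srsr', group 1 = 'sr'; at [8:12] match 'srsr', group 1 = 'sr'; at [12:16] match 'srsr', group 1 = 'sr'.
With a single group, `findall` returns only what that group captured — 4 items.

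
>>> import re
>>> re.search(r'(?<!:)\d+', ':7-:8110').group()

'110'

A negative assertion filters positions out without eating any characters.
The match spans [5:8] → '110'.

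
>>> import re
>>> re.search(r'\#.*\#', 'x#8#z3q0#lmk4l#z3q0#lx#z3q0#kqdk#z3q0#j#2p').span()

Unlike `match`, `search` isn't anchored — it looks for the pattern anywhere in the string.
The match spans [1:40] → '#8#z3q0#lmk4l#z3q0#lx#z3q0#kqdk#z3q0#j#'.

(1, 40)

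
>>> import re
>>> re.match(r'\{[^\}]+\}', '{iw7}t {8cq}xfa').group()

'{iw7}'

`match` is anchored at position 0; if the pattern doesn't fit there, it returns None.
The match spans [0:5] → '{iw7}'.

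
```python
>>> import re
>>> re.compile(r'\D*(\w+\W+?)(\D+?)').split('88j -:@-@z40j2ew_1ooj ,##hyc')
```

['', '88j ', '-', '', '40j2ew_1ooj ', ',', '##hyc']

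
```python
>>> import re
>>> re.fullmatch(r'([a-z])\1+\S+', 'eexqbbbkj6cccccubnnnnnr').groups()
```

('e',)

The backreference `\1` re-matches whatever the first group consumed, character for character.
For `fullmatch`, every character of the input must be accounted for by the pattern.
The match spans [0:23] → 'eexqbbbkj6cccccubnnnnnr'.
Captured: group 1 = 'e'.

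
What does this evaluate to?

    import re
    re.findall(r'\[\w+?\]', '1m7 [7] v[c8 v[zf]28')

['[7]', '[zf]']

With no groups in the pattern, `findall` gives back each whole match — 2 here.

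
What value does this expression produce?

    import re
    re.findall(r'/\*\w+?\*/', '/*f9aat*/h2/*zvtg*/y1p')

['/*f9aat*/', '/*zvtg*/']

Scanning left to right: at [0:9] → '/*f9aat*/'; at [11:19] → '/*zvtg*/'.
No capturing groups, so `findall` returns the 2 full match strings.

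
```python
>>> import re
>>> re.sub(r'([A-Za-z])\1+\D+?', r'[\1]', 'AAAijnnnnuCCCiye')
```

A backreference is literal: `\1` must see the identical characters the first group matched.
`\1` in the replacement pulls in group 1's text for each match.

'[A]j[n][C]ye'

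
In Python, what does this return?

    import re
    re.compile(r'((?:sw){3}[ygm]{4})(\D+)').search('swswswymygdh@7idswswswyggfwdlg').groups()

('swswswymyg', 'dh@')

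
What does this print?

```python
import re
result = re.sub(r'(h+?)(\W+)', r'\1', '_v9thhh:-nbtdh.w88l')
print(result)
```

This matches one or more of a literal 'h' (lazy) (captured); then one or more of a non-word character (captured).
`\1` in the replacement pulls in group 1's text for each match.

_v9thhhnbtdhw88l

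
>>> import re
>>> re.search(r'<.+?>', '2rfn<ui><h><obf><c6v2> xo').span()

(4, 8)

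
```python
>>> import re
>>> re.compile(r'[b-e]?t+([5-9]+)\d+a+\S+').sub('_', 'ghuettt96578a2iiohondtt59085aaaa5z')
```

'ghu_'

Pattern: optionally a character in [b-e], then one or more of the literal 't'; then one or more of a character in [5-9] (captured); then one or more of a digit, then one or more of the literal 'a', then one or more of a non-whitespace character.
Matches: at [3:34] → 'ettt96578a2iiohondtt59085aaaa5z'.
Every occurrence is swapped for '_'.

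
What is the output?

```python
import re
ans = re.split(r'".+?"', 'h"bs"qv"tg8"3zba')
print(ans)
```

['h', 'qv', '3zba']

`split` removes every match and returns the 3 fragments in between.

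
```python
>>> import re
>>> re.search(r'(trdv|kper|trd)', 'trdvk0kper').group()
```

Alternation isn't longest-match — the leftmost alternative that fits at this position is chosen.
The match spans [0:4] → 'trdv'.

'trdv'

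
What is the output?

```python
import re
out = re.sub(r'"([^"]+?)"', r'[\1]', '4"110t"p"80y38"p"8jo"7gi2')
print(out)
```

Matches: at [1:7] → '"110t"'; at [8:15] → '"80y38"'; at [16:21] → '"8jo"'.
The replacement refers to a captured group, so each match is rewritten using its own captured text.

4[110t]p[80y38]p[8jo]7gi2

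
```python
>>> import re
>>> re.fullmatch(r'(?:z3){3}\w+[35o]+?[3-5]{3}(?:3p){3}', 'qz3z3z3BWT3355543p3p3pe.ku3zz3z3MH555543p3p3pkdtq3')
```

None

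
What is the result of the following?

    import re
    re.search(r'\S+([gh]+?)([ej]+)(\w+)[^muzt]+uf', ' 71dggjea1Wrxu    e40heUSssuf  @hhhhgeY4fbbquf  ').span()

(1, 29)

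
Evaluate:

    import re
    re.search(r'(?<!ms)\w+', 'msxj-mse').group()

The negative lookahead/lookbehind blocks any match where the forbidden context is present.
The match spans [0:4] → 'msxj'.

'msxj'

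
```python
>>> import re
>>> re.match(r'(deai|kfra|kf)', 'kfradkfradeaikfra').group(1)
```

'kfra'

The match spans [0:4] → 'kfra'.
Captured: group 1 = 'kfra'.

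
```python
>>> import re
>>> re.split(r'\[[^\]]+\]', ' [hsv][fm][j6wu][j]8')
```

[' ', '', '', '', '8']

Splitting on the pattern gives 5 pieces.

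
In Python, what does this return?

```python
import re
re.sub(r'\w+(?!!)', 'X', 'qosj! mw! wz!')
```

'Xj! Xw! Xz!'

The negative lookahead/lookbehind blocks any match where the forbidden context is present.
Matches: at [0:3] → 'qos'; at [6:7] → 'm'; at [10:11] → 'w'.
Every occurrence is swapped for 'X'.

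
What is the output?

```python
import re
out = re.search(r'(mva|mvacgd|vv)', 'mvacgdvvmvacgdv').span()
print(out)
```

The regex engine tests alternatives in the order written; an earlier branch that matches wins even if a later one would match more.
Unlike `match`, `search` isn't anchored — it looks for the pattern anywhere in the string.
The match spans [0:3] → 'mva'.
Captured: group 1 = 'mva'.

(0, 3)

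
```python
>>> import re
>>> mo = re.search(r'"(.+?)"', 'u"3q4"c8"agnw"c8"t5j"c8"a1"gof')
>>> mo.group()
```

The match spans [1:6] → '"3q4"'.

'"3q4"'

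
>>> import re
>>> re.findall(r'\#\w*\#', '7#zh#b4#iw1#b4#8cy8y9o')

`findall` yields the raw match text (2 of them) because the pattern has no groups.

['#zh#', '#iw1#']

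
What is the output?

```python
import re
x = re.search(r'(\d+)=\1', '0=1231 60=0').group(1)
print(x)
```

`\1` is not a pattern — it's the concrete string captured by group 1, re-applied verbatim.
`re.search` tries every starting position until one works.
The match spans [8:11] → '0=0'.
Captured: group 1 = '0'.

0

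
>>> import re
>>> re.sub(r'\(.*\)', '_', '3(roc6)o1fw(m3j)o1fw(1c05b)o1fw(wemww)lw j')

Matches: at [1:38] → '(roc6)o1fw(m3j)o1fw(1c05b)o1fw(wemww)'.
Every occurrence is swapped for '_'.

'3_lw j'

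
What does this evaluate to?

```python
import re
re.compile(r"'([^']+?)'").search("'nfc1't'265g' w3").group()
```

"'nfc1'"

`search` walks the string left to right and returns the first match it finds.
The match spans [0:6] → "'nfc1'".
Captured: group 1 = 'nfc1'.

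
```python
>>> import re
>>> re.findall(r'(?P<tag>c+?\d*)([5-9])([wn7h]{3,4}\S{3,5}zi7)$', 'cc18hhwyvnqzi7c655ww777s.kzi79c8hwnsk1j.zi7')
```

Pattern: one or more of a literal 'c' (lazy), then zero or more of a digit (captured as 'tag'); then a character in [5-9] (captured); then 3 to 4 of one of [wn7h], then 3 to 5 of a non-whitespace character, then the literal 'zi7' (captured); then anchored at the end.
Walking the string: at [30:43] match 'c8hwnsk1j.zi7', groups = ('c', '8', 'hwnsk1j.zi7').
3 groups means the one result is a tuple of 3 captured strings — 1 here.

[('c', '8', 'hwnsk1j.zi7')]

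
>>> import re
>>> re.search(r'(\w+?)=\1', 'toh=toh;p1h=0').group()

'toh=toh'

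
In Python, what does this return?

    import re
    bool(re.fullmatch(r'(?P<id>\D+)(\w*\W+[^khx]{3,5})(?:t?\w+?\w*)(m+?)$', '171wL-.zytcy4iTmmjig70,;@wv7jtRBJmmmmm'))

False

`re.fullmatch` is like wrapping the pattern in `^…$` (in single-line mode).
Here the pattern can't cover the whole string, so the call returns None, and `bool(None)` is False.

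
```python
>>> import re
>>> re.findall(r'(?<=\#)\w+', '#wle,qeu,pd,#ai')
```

['wle', 'ai']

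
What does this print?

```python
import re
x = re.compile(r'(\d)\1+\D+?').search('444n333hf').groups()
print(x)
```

('4',)

The match spans [0:4] → '444n'.
Captured: group 1 = '4'.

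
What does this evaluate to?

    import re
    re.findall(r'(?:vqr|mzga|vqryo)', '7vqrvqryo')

`|` is ordered: at each position the engine commits to the first alternative that works.
No capturing groups, so `findall` returns the 2 full match strings.

['vqr', 'vqr']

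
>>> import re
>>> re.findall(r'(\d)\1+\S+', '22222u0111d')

['2']

The backreference `\1` re-matches whatever the first group consumed, character for character.
Because there's exactly one group, `findall` drops the full match and keeps group 1 from the one hit.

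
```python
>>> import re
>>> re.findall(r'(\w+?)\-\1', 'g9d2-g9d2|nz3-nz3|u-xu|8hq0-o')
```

['g9d2', 'nz3']

A backreference is literal: `\1` must see the identical characters the first group matched.
Because there's exactly one group, `findall` drops the full match and keeps group 1 from each hit.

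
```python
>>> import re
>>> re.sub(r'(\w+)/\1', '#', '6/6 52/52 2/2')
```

A backreference is literal: `\1` must see the identical characters the first group matched.
Matches: at [0:3] → '6/6'; at [4:9] → '52/52'; at [10:13] → '2/2'.
`sub` substitutes '#' at each match site.

'# # #'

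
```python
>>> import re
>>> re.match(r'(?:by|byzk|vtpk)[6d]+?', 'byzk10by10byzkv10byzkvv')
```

With `match`, the pattern is implicitly anchored at the beginning.
Here position 0 doesn't satisfy it, so the call returns None.

None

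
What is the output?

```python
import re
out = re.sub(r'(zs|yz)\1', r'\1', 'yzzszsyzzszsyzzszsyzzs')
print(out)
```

yzzsyzzsyzzsyzzs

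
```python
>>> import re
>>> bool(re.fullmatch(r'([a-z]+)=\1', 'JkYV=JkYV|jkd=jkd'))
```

False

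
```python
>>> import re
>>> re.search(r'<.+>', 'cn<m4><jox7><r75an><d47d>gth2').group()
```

'<m4><jox7><r75an><d47d>'

The match spans [2:25] → '<m4><jox7><r75an><d47d>'.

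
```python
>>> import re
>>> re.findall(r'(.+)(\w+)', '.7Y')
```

2 groups means the one result is a tuple of 2 captured strings — 1 here.

[('.7', 'Y')]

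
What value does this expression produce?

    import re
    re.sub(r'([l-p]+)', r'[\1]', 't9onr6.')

Pattern: one or more of a character in [l-p] (captured).
Matches: at [2:4] → 'on'.
`\1` in the replacement pulls in group 1's text for each match.

't9[on]r6.'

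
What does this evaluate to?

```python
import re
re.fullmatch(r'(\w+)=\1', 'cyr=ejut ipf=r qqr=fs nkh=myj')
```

The backreference `\1` re-matches whatever the first group consumed, character for character.
`fullmatch` succeeds only if the pattern covers the string from start to end.
Here the pattern can't cover the whole string, so the call returns None.

None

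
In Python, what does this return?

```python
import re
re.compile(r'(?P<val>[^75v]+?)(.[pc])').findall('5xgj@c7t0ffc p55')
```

[('xgj', '@c'), ('t0f', 'fc')]

This matches one or more of any character except [75v] (lazy) (captured as 'val'); then any character, then one of [pc] (captured).
The `?` after the quantifier makes it lazy — it takes as little as possible before letting the rest of the pattern try.
Matches: at [1:6] match 'xgj@c', groups = ('xgj', '@c'); at [7:12] match 't0ffc', groups = ('t0f', 'fc').
Multiple groups make `findall` return tuples — one 2-tuple for each match.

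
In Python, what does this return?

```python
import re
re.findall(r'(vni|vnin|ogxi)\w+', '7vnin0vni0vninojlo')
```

`|` is ordered: at each position the engine commits to the first alternative that works.
One capturing group, so `findall` returns just the captured substring from the one match — 1 in all.

['vni']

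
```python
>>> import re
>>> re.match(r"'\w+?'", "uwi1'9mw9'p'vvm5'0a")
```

None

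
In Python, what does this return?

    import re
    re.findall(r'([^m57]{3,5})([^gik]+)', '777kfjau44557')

[('kfjau', '44557')]

This matches 3 to 5 of any character except [m57] (captured); then one or more of any character except [gik] (captured).
Scanning left to right: at [3:13] match 'kfjau44557', groups = ('kfjau', '44557').
With 2 capturing groups, `findall` returns a 2-tuple per match.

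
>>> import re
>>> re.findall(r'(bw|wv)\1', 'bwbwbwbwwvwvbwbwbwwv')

['bw', 'bw', 'wv', 'bw']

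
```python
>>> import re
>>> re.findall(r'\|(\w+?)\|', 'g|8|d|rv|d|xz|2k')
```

Walking the string: at [1:4] match '|8|', group 1 = '8'; at [5:9] match '|rv|', group 1 = 'rv'; at [10:14] match '|xz|', group 1 = 'xz'.
Because there's exactly one group, `findall` drops the full match and keeps group 1 from each hit.

['8', 'rv', 'xz']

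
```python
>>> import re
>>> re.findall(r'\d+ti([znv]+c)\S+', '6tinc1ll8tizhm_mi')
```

['nc']

Because there's exactly one group, `findall` drops the full match and keeps group 1 from the one hit.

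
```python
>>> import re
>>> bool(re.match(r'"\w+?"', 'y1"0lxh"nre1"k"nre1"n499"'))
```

False

`match` is anchored at position 0; if the pattern doesn't fit there, it returns None.
Here the pattern fails at index 0, so the call returns None, and `bool(None)` is False.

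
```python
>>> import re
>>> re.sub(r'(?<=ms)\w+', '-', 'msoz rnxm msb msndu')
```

'ms- rnxm ms- ms-'

Lookahead/lookbehind check context without consuming it, so the matched span excludes the asserted characters.
Every occurrence is swapped for '-'.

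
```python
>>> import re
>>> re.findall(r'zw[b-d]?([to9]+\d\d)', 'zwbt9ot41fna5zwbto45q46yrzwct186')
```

['t9ot41', 'to45', 't18']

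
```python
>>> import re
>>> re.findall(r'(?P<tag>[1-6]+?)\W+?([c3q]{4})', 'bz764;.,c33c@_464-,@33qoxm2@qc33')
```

Pattern: one or more of a character in [1-6] (lazy) (captured as 'tag'); then one or more of a non-word character (lazy); then exactly 4 of one of [c3q] (captured).
Scanning left to right: at [3:12] match '64;.,c33c', groups = ('64', 'c33c'); at [26:32] match '2@qc33', groups = ('2', 'qc33').
Multiple groups make `findall` return tuples — one 2-tuple for each match.

[('64', 'c33c'), ('2', 'qc33')]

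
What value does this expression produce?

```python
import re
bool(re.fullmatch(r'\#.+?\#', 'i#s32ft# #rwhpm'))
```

For `fullmatch`, every character of the input must be accounted for by the pattern.
Here there's no way to consume every character, so the call returns None, and `bool(None)` is False.

False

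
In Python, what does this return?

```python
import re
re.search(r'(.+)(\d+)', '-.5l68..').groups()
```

The match spans [0:6] → '-.5l68'.
Captured: group 1 = '-.5l6', group 2 = '8'.

('-.5l6', '8')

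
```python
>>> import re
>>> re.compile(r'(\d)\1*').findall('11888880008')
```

['1', '8', '0', '8']

`\1` is not a pattern — it's the concrete string captured by group 1, re-applied verbatim.
One capturing group, so `findall` returns just the captured substring from each match — 4 in all.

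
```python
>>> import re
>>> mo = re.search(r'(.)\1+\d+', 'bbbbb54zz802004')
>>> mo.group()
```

'bbbbb54'

A backreference is literal: `\1` must see the identical characters the first group matched.
The match spans [0:7] → 'bbbbb54'.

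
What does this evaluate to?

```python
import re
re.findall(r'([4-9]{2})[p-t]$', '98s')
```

['98']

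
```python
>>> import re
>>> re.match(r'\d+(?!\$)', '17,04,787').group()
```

'17'

Because the assertion is negative and zero-width, positions next to the forbidden text are skipped.
`re.match` won't scan ahead — the pattern has to work from the very first character.
The match spans [0:2] → '17'.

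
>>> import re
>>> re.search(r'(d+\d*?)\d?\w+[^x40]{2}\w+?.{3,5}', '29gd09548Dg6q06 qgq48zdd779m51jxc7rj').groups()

The pattern matches one or more of the literal 'd', then zero or more of a digit (lazy) (captured); then optionally a digit; then one or more of a word character, then exactly 2 of any character except [x40], then one or more of a word character (lazy); then 3 to 5 of any character.
Unlike `match`, `search` isn't anchored — it looks for the pattern anywhere in the string.
The match spans [3:23] → 'd09548Dg6q06 qgq48zd'.
Captured: group 1 = 'd'.

('d',)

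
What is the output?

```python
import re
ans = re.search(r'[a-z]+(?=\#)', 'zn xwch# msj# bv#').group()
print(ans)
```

The lookaround is zero-width — it requires the adjacent text to match without consuming it, so the asserted text isn't part of the match.
The match spans [3:7] → 'xwch'.

xwch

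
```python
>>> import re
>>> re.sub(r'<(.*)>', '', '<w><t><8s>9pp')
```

'9pp'

Matches: at [0:10] → '<w><t><8s>'.
`sub` substitutes '' at each match site.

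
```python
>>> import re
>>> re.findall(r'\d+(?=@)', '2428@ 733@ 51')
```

['2428', '733']

Lookahead/lookbehind check context without consuming it, so the matched span excludes the asserted characters.
Since nothing is captured, `findall` lists the 2 matched substrings directly.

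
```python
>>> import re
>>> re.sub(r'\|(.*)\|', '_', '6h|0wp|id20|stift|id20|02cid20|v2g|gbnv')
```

'6h_gbnv'

`sub` substitutes '_' at each match site.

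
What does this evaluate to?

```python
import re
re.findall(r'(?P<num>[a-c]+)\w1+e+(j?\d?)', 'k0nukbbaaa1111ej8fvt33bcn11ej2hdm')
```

[('bbaaa', 'j8'), ('bc', 'j2')]

Pattern: one or more of a character in [a-c] (captured as 'num'); then a word character, then one or more of the literal '1', then one or more of the literal 'e'; then optionally the literal 'j', then optionally a digit (captured).
Matches: at [5:17] match 'bbaaa1111ej8', groups = ('bbaaa', 'j8'); at [22:30] match 'bcn11ej2', groups = ('bc', 'j2').
With 2 capturing groups, `findall` returns a 2-tuple per match.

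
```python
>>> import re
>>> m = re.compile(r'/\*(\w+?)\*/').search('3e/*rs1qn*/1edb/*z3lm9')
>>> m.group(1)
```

'rs1qn'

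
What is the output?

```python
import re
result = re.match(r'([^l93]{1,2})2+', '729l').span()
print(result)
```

The pattern matches 1 to 2 of any character except [l93] (captured); then one or more of a literal '2'.
`re.match` only tries the pattern at the start of the string.
The match spans [0:2] → '72'.
Captured: group 1 = '7'.

(0, 2)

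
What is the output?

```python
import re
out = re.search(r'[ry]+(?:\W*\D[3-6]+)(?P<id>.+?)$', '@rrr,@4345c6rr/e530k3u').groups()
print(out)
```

The match spans [1:22] → 'rrr,@4345c6rr/e530k3u'.
Captured: group 1 = 'c6rr/e530k3u'.

('c6rr/e530k3u',)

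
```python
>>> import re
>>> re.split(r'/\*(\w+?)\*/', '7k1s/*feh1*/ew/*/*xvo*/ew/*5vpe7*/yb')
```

Matches to split on: at [4:12] → '/*feh1*/'; at [16:23] → '/*xvo*/'; at [25:34] → '/*5vpe7*/'.
`re.split` interleaves the captured-group text with the surrounding fragments.

['7k1s', 'feh1', 'ew/*', 'xvo', 'ew', '5vpe7', 'yb']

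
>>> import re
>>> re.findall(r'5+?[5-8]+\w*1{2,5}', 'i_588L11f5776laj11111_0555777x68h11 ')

['588L11f5776laj11111_0555777x68h11']

Pattern: one or more of a literal '5' (lazy), then one or more of a character in [5-8]; then zero or more of a word character, then 2 to 5 of the literal '1'.
Scanning left to right: at [2:35] → '588L11f5776laj11111_0555777x68h11'.
`findall` yields the raw match text (1 of them) because the pattern has no groups.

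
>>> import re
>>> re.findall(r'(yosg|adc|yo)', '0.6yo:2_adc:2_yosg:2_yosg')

['yo', 'adc', 'yosg', 'yosg']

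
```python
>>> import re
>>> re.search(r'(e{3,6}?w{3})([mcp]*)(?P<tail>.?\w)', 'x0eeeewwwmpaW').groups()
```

('eeeewww', 'mp', 'aW')

Pattern: 3 to 6 of the literal 'e' (lazy), then exactly 3 of the literal 'w' (captured); then zero or more of one of [mcp] (captured); then optionally any character, then a word character (captured as 'tail').
`search` walks the string left to right and returns the first match it finds.
The match spans [2:13] → 'eeeewwwmpaW'.
Captured: group 1 = 'eeeewww', group 2 = 'mp', group 3 = 'aW'.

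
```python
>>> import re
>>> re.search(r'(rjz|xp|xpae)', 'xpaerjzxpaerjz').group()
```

The regex engine tests alternatives in the order written; an earlier branch that matches wins even if a later one would match more.
The match spans [0:2] → 'xp'.

'xp'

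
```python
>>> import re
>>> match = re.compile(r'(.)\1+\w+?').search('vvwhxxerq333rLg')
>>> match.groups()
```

The match spans [0:3] → 'vvw'.
Captured: group 1 = 'v'.

('v',)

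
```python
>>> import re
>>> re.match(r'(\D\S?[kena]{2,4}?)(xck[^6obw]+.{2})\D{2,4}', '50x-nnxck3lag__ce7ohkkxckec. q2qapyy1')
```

None

Pattern: a non-digit, then optionally a non-whitespace character, then 2 to 4 of one of [kena] (lazy) (captured); then the literal 'xck', then one or more of any character except [6obw], then exactly 2 of any character (captured); then 2 to 4 of a non-digit.
`match` is anchored at position 0; if the pattern doesn't fit there, it returns None.
Here the pattern fails at index 0, so the call returns None.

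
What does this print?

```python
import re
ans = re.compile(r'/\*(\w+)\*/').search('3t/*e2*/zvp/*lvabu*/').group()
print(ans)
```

/*e2*/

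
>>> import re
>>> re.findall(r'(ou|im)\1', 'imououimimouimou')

A backreference is literal: `\1` must see the identical characters the first group matched.
Matches: at [2:6] match 'ouou', group 1 = 'ou'; at [6:10] match 'imim', group 1 = 'im'.
Because there's exactly one group, `findall` drops the full match and keeps group 1 from each hit.

['ou', 'im']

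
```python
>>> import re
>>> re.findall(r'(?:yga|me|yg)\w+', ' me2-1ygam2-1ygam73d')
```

['me2', 'ygam2', 'ygam73d']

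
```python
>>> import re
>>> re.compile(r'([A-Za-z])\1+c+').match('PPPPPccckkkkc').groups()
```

The match spans [0:8] → 'PPPPPccc'.
Captured: group 1 = 'P'.

('P',)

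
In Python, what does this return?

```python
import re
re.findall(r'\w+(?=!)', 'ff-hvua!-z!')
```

Lookahead/lookbehind check context without consuming it, so the matched span excludes the asserted characters.
Matches: at [3:7] → 'hvua'; at [9:10] → 'z'.
`findall` yields the raw match text (2 of them) because the pattern has no groups.

['hvua', 'z']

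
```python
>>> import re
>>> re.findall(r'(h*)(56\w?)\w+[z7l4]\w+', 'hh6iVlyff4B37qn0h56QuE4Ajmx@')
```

[('h', '56Q')]

This matches zero or more of a literal 'h' (captured); then the literal '56', then optionally a word character (captured); then one or more of a word character, then one of [z7l4], then one or more of a word character.
Scanning left to right: at [16:27] match 'h56QuE4Ajmx', groups = ('h', '56Q').
`findall` packs the 2 group values into a tuple for every match.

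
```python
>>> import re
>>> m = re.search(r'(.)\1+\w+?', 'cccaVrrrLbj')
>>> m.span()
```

(0, 4)

`\1` is not a pattern — it's the concrete string captured by group 1, re-applied verbatim.
`re.search` scans for the first position where the pattern succeeds.
The match spans [0:4] → 'ccca'.
Captured: group 1 = 'c'.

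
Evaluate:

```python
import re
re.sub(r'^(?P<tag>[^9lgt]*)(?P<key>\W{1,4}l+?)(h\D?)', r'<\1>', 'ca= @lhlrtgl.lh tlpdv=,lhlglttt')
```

'<ca= >rtgl.lh tlpdv=,lhlglttt'

This matches anchored at the start of the string; then zero or more of any character except [9lgt] (captured as 'tag'); then 1 to 4 of a non-word character, then one or more of the literal 'l' (lazy) (captured as 'key'); then a literal 'h', then optionally a non-digit (captured).
Matches: at [0:8] → 'ca= @lhl'.
The replacement refers to a captured group, so each match is rewritten using its own captured text.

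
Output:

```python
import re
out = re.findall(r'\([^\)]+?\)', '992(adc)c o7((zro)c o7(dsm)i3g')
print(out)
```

With no groups in the pattern, `findall` gives back each whole match — 3 here.

['(adc)', '((zro)', '(dsm)']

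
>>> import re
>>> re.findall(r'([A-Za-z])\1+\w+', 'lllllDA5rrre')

['l']

`\1` is not a pattern — it's the concrete string captured by group 1, re-applied verbatim.
Walking the string: at [0:12] match 'lllllDA5rrre', group 1 = 'l'.
With a single group, `findall` returns only what that group captured — 1 item.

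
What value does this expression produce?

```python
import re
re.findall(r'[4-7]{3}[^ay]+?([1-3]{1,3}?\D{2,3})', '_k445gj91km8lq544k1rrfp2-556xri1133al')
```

['1km', '1rrf', '133al']

The pattern matches exactly 3 of a character in [4-7], then one or more of any character except [ay] (lazy); then 1 to 3 of a character in [1-3] (lazy), then 2 to 3 of a non-digit (captured).
Because the quantifier is non-greedy, it stops expanding at the earliest point where the rest of the pattern can succeed.
Walking the string: at [2:11] match '445gj91km', group 1 = '1km'; at [14:22] match '544k1rrf', group 1 = '1rrf'; at [25:37] match '556xri1133al', group 1 = '133al'.
One capturing group, so `findall` returns just the captured substring from each match — 3 in all.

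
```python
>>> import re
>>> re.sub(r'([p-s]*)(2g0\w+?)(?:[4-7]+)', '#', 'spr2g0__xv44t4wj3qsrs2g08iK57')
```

'#t4wj3#'

This matches zero or more of a character in [p-s] (captured); then the literal '2g0', then one or more of a word character (lazy) (captured); then one or more of a character in [4-7] (non-capturing group).
Lazy quantifiers expand one character at a time until the remainder of the pattern can match.
Matches: at [0:12] → 'spr2g0__xv44'; at [17:29] → 'qsrs2g08iK57'.
Each match is replaced by '#'.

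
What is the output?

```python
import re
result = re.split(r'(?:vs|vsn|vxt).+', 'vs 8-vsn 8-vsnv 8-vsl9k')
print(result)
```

['', '']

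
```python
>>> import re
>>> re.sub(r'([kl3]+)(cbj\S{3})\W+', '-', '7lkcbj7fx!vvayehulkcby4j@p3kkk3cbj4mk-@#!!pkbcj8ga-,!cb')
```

The pattern matches one or more of one of [kl3] (captured); then the literal 'cbj', then exactly 3 of a non-whitespace character (captured); then one or more of a non-word character.
Matches: at [1:10] → 'lkcbj7fx!'; at [26:42] → '3kkk3cbj4mk-@#!!'.
`sub` substitutes '-' at each match site.

'7-vvayehulkcby4j@p-pkbcj8ga-,!cb'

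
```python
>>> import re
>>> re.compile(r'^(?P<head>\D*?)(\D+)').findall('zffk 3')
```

The pattern matches anchored at the start of the string; then zero or more of a non-digit (lazy) (captured as 'head'); then one or more of a non-digit (captured).
Scanning left to right: at [0:5] match 'zffk ', groups = ('', 'zffk ').
2 groups means the one result is a tuple of 2 captured strings — 1 here.

[('', 'zffk ')]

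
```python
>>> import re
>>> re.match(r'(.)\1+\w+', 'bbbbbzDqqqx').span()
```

(0, 11)

`\1` has to match the exact text group 1 already captured.
`match` is anchored at position 0; if the pattern doesn't fit there, it returns None.
The match spans [0:11] → 'bbbbbzDqqqx'.
Captured: group 1 = 'b'.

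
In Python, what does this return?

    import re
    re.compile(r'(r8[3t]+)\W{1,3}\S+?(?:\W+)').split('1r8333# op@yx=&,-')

A non-greedy quantifier consumes as few characters as it can — just enough that the remainder of the pattern still matches from where it stops; whatever follows it matches normally.
The group in the pattern means `split` returns the separators' captures alongside the pieces.

['1', 'r8333', 'yx=&,-']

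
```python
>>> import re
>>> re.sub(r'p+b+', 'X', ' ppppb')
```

' X'

Each match is replaced by 'X'.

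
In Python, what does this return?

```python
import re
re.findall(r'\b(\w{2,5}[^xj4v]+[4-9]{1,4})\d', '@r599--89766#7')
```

['r599--8976']

This matches a word boundary (`\b`, zero-width); then 2 to 5 of a word character, then one or more of any character except [xj4v], then 1 to 4 of a character in [4-9] (captured); then a digit.
Scanning left to right: at [1:12] match 'r599--89766', group 1 = 'r599--8976'.
One capturing group, so `findall` returns just the captured substring from the one match — 1 in all.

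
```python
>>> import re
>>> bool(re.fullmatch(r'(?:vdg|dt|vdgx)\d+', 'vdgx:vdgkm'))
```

False

`re.fullmatch` is like wrapping the pattern in `^…$` (in single-line mode).
Here there's no way to consume every character, so the call returns None, and `bool(None)` is False.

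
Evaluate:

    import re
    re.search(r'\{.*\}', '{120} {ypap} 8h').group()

'{120} {ypap}'

`search` walks the string left to right and returns the first match it finds.
The match spans [0:12] → '{120} {ypap}'.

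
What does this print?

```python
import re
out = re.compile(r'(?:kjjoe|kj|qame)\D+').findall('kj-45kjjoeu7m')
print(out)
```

['kj-', 'kjjoeu']

Matches: at [0:3] → 'kj-'; at [5:11] → 'kjjoeu'.
`findall` yields the raw match text (2 of them) because the pattern has no groups.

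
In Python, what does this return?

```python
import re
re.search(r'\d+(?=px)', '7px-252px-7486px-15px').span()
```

(0, 1)

Because the assertion is zero-width, the text it checks is not consumed and won't appear in the result.
The match spans [0:1] → '7'.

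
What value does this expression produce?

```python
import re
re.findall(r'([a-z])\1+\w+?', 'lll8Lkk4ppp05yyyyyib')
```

The backreference `\1` re-matches whatever the first group consumed, character for character.
Matches: at [0:4] match 'lll8', group 1 = 'l'; at [5:8] match 'kk4', group 1 = 'k'; at [8:12] match 'ppp0', group 1 = 'p'; at [13:19] match 'yyyyyi', group 1 = 'y'.
Because there's exactly one group, `findall` drops the full match and keeps group 1 from each hit.

['l', 'k', 'p', 'y']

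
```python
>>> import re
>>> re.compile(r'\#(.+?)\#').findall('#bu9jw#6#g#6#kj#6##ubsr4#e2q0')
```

A `+?`/`*?`/`{m,n}?` starts at its minimum and grows only as far as needed for what follows to match.
Scanning left to right: at [0:7] match '#bu9jw#', group 1 = 'bu9jw'; at [8:11] match '#g#', group 1 = 'g'; at [12:16] match '#kj#', group 1 = 'kj'; at [17:25] match '##ubsr4#', group 1 = '#ubsr4'.
Because there's exactly one group, `findall` drops the full match and keeps group 1 from each hit.

['bu9jw', 'g', 'kj', '#ubsr4']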